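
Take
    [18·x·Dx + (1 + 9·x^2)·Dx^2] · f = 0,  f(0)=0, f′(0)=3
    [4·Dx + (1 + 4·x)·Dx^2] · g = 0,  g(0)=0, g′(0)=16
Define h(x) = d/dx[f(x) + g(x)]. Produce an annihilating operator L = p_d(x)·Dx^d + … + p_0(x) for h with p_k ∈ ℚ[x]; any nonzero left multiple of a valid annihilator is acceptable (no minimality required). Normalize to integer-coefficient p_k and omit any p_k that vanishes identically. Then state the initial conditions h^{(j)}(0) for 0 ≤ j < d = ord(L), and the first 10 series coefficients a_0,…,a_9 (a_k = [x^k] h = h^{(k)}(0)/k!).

f: a_k = 0, 3, 0, -9, 0, 243/5, 0, -2187/7, 0, 2187, …
g: a_k = 0, 16, -32, 256/3, -256, 4096/5, -8192/3, 65536/7, -32768, 1048576/9, …
L₀ := lclm(L_f,L_g); ord L₀ ≤ 2+2.
h₀' ⇒ L via d/dx closure of L₀.
L = (-36 - 432·x + 972·x^2 + 1296·x^3) + (-25 - 72·x - 189·x^2 + 1944·x^3 + 2592·x^4)·Dx + (-2 + x + 36·x^2 + 81·x^3 + 486·x^4 + 648·x^5)·Dx^2  (order 2).
h: a_k = 19, -64, 229, -1024, 4339, -16384, 63349, -262144, 1068259, -4194304, …
ICs: h(0) = 19, h′(0) = -64.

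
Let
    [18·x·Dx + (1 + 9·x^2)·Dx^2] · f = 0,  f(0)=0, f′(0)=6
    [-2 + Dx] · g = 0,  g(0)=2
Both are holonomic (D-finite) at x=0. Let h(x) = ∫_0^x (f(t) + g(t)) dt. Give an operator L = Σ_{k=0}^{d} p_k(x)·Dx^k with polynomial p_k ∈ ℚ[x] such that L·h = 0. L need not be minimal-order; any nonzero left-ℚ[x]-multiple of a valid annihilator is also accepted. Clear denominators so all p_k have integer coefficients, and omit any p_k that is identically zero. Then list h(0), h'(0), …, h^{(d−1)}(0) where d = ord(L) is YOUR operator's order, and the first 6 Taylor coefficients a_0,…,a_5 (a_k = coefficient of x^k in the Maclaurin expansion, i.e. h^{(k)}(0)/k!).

L = (18 - 36·x - 486·x^2 - 324·x^3)·Dx^2 + (-11 + 207·x^2 - 162·x^4)·Dx^3 + (1 + 9·x + 18·x^2 + 81·x^3 + 81·x^4)·Dx^4  (order 4).
h: a_k = 0, 2, 5, 4/3, -23/6, 4/15, …
ICs: h(0) = 0, h′(0) = 2, h′′(0) = 10, h′′′(0) = 8.

f: a_k = 0, 6, 0, -18, 0, 486/5, …
g: a_k = 2, 4, 4, 8/3, 4/3, 8/15, …
Weyl lclm of L_f,L_g ⇒ L₀ (ord ≤ 3).
Integrate: L := L₀·Dx.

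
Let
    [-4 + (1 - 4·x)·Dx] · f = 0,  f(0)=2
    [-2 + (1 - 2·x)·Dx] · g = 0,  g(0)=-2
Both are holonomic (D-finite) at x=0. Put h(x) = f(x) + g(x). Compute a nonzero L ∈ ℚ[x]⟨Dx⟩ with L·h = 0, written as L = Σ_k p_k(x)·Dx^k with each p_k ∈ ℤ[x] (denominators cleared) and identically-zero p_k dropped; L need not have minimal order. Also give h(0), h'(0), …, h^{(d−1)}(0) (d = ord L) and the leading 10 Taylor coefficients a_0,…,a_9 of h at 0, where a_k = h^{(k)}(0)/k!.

L = -16 + (12 - 32·x)·Dx + (-1 + 6·x - 8·x^2)·Dx^2  (order 2).
h: a_k = 0, 4, 24, 112, 480, 1984, 8064, 32512, 130560, 523264, …
ICs: h(0) = 0, h′(0) = 4.

f: a_k = 2, 8, 32, 128, 512, 2048, 8192, 32768, 131072, 524288, …
g: a_k = -2, -4, -8, -16, -32, -64, -128, -256, -512, -1024, …
Weyl lclm of L_f,L_g ⇒ L₀ (ord ≤ 2).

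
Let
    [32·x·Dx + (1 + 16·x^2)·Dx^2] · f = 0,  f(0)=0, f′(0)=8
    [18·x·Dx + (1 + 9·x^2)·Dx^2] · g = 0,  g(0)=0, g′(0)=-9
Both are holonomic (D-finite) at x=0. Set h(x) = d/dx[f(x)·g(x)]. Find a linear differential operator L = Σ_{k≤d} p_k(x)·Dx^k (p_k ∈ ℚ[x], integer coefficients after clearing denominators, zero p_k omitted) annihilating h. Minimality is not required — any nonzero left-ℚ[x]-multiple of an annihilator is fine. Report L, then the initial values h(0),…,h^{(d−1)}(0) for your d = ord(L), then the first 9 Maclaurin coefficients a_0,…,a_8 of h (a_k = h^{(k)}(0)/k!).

L = (-3456·x - 144000·x^3 - 1327104·x^5 + 4147200·x^7 + 71663616·x^9) + (-100 - 11532·x^2 - 259200·x^4 - 1161216·x^6 + 14515200·x^8 + 107495424·x^10)·Dx + (-200·x - 7880·x^3 - 86400·x^5 + 194112·x^7 + 8294400·x^9 + 35831808·x^11)·Dx^2 + (-1 - 50·x^2 - 769·x^4 + 110736·x^8 + 1036800·x^10 + 2985984·x^12)·Dx^3  (order 3).
h: a_k = 0, -144, 0, 2400, 0, -180144/5, 0, 3746880/7, 0, …
ICs: h(0) = 0, h′(0) = -144, h′′(0) = 0.

f: a_k = 0, 8, 0, -128/3, 0, 2048/5, 0, -32768/7, 0, …
g: a_k = 0, -9, 0, 27, 0, -729/5, 0, 6561/7, 0, …
Product ⇒ symmetric product L₀, ord ≤ 4.
h=h₀': d/dx-closure on L₀ ⇒ L.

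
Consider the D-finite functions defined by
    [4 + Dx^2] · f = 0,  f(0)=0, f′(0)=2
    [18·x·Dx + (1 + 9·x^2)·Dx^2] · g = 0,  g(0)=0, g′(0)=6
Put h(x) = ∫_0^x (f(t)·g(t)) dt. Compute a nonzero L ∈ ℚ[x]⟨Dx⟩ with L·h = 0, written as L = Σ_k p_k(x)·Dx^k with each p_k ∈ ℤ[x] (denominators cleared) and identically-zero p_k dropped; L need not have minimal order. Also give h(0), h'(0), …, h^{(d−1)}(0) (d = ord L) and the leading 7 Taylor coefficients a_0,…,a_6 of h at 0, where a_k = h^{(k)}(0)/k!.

f: a_k = 0, 2, 0, -4/3, 0, 4/15, 0, …
g: a_k = 0, 6, 0, -18, 0, 486/5, 0, …
f·g: L₀ = L_f ⊗_s L_g, ord ≤ 2·2.
h=∫₀ˣh₀: take L = L₀·Dx.
L = (2080 + 50256·x^2 + 89424·x^4 + 186624·x^6 + 419904·x^8)·Dx + (3168·x + 38880·x^3 + 139968·x^5 + 419904·x^7)·Dx^2 + (572 + 13788·x^2 + 33048·x^4 + 93312·x^6 + 209952·x^8)·Dx^3 + (792·x + 9720·x^3 + 34992·x^5 + 104976·x^7)·Dx^4 + (13 + 306·x^2 + 2673·x^4 + 11664·x^6 + 26244·x^8)·Dx^5  (order 5).
h: a_k = 0, 0, 0, 4, 0, -44/5, 0, …
ICs: h(0) = 0, h′(0) = 0, h′′(0) = 0, h′′′(0) = 24, h′′′′(0) = 0.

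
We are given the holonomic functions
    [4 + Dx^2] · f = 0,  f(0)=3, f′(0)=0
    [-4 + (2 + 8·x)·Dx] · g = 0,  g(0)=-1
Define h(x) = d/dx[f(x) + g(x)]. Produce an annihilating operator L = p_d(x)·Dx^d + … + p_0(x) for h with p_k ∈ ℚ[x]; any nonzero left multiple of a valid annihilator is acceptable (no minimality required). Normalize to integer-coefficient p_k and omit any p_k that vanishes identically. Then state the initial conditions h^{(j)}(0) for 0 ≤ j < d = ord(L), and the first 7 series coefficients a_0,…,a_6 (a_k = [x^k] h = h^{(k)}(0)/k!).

L = (-32 - 16·x - 32·x^2) + (-4 - 24·x - 48·x^2 - 64·x^3)·Dx + (-8 - 4·x - 8·x^2)·Dx^2 + (-1 - 6·x - 12·x^2 - 16·x^3)·Dx^3  (order 3).
h: a_k = -2, -8, -12, 48, -140, 2512/5, -1848, …
ICs: h(0) = -2, h′(0) = -8, h′′(0) = -24.

f: a_k = 3, 0, -6, 0, 2, 0, -4/15, …
g: a_k = -1, -2, 2, -4, 10, -28, 84, …
Weyl lclm of L_f,L_g ⇒ L₀ (ord ≤ 3).
h₀' ⇒ L via d/dx closure of L₀.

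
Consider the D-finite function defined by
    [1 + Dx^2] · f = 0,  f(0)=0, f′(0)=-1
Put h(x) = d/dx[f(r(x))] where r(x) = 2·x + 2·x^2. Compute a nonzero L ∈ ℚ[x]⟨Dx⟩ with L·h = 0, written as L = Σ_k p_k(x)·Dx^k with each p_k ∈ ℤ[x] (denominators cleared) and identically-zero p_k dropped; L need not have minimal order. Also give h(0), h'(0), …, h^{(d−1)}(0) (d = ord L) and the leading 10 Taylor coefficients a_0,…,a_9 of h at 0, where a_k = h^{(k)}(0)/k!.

L = (16 + 32·x + 96·x^2 + 128·x^3 + 64·x^4) + (-6 - 12·x)·Dx + (1 + 4·x + 4·x^2)·Dx^2  (order 2).
h: a_k = -2, -4, 4, 16, 56/3, 0, -832/45, -896/45, -2272/315, 128/21, …
ICs: h(0) = -2, h′(0) = -4.

f: a_k = 0, -1, 0, 1/6, 0, -1/120, 0, 1/5040, 0, -1/362880, …
Substitute x→r, Dx→(1/r')Dx; clear ⇒ L₀.
Derive L from L₀ (diff closure).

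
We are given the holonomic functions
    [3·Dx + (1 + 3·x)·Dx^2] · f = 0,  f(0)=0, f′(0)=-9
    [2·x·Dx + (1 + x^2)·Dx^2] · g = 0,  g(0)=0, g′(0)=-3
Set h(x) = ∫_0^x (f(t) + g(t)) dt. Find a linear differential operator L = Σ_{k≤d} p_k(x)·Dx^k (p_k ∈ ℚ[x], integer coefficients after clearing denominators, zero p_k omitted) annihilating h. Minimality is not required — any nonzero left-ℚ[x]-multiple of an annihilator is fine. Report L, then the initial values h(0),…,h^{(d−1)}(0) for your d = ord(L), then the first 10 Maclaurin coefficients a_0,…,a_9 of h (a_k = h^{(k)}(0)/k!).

f: a_k = 0, -9, 27/2, -27, 243/4, -729/5, 729/2, -6561/7, 19683/8, -6561, …
g: a_k = 0, -3, 0, 1, 0, -3/5, 0, 3/7, 0, -1/3, …
L₀ := lclm(L_f,L_g); ord L₀ ≤ 2+2.
h=∫h₀ ⇒ L = L₀·Dx.
L = (-6 - 54·x + 18·x^2 + 18·x^3)·Dx^2 + (-20 - 12·x - 48·x^2 + 36·x^3 + 36·x^4)·Dx^3 + (-3 - 7·x + 6·x^2 + 2·x^3 + 9·x^4 + 9·x^5)·Dx^4  (order 4).
h: a_k = 0, 0, -6, 9/2, -13/2, 243/20, -122/5, 729/14, -3279/28, 2187/8, …
ICs: h(0) = 0, h′(0) = 0, h′′(0) = -12, h′′′(0) = 27.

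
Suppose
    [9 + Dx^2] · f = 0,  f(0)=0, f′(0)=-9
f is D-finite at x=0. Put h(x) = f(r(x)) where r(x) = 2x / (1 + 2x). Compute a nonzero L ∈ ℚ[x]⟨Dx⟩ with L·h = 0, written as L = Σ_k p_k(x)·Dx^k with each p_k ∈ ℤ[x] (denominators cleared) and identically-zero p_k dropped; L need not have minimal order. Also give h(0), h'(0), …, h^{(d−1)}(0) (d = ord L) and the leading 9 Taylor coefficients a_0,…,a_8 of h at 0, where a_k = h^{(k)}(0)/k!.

L = 36 + (4 + 24·x + 48·x^2 + 32·x^3)·Dx + (1 + 8·x + 24·x^2 + 32·x^3 + 16·x^4)·Dx^2  (order 2).
h: a_k = 0, -18, 36, 36, -504, 10548/5, -6120, 464472/35, -90864/5, …
ICs: h(0) = 0, h′(0) = -18.

f: a_k = 0, -9, 0, 27/2, 0, -243/40, 0, 729/560, 0, …
f∘r: x↦r, Dx↦Dx/r' in L_f ⇒ L₀.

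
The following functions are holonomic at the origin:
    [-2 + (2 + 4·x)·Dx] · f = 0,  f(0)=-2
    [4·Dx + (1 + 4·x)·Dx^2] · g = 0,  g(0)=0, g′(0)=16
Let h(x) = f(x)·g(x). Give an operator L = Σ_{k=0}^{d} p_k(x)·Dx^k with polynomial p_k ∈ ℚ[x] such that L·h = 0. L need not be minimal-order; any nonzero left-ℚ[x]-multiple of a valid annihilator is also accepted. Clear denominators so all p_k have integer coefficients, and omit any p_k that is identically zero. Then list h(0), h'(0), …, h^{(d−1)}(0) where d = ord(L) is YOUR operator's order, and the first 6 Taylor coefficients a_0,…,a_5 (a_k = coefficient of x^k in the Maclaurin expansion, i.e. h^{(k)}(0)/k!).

f: a_k = -2, -2, 1, -1, 5/4, -7/4, …
g: a_k = 0, 16, -32, 256/3, -256, 4096/5, …
f·g: L₀ = L_f ⊗_s L_g, ord ≤ 1·2.
L = (-1 + 4·x) + (2 + 4·x)·Dx + (1 + 8·x + 20·x^2 + 16·x^3)·Dx^2  (order 2).
h: a_k = 0, -32, 32, -272/3, 880/3, -14836/15, …
ICs: h(0) = 0, h′(0) = -32.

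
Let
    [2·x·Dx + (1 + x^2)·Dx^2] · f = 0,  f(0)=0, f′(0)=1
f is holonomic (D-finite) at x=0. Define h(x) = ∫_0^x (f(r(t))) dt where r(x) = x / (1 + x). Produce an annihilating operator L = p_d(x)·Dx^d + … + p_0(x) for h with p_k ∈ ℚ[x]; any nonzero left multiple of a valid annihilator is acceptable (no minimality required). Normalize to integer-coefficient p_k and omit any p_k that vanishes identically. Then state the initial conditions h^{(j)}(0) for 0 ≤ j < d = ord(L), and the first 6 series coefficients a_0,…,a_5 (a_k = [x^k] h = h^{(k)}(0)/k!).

f: a_k = 0, 1, 0, -1/3, 0, 1/5, …
f∘r: x↦r, Dx↦Dx/r' in L_f ⇒ L₀.
Integrate: L := L₀·Dx.
L = (2 + 4·x)·Dx^2 + (1 + 2·x + 2·x^2)·Dx^3  (order 3).
h: a_k = 0, 0, 1/2, -1/3, 1/6, 0, …
ICs: h(0) = 0, h′(0) = 0, h′′(0) = 1.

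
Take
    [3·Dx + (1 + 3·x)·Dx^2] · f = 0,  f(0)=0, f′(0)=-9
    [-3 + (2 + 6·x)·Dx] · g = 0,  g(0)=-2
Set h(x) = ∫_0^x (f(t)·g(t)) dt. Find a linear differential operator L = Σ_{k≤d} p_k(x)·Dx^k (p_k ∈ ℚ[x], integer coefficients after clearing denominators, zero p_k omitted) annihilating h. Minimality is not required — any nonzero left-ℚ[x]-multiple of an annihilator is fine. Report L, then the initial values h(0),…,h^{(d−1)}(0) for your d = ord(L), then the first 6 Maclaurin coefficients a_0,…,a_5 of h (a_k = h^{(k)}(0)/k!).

L = 9·Dx + (4 + 24·x + 36·x^2)·Dx^3  (order 3).
h: a_k = 0, 0, 9, 0, -27/16, 81/20, …
ICs: h(0) = 0, h′(0) = 0, h′′(0) = 18.

f: a_k = 0, -9, 27/2, -27, 243/4, -729/5, …
g: a_k = -2, -3, 9/4, -27/8, 405/64, -1701/128, …
h₀=f·g: eliminate ⇒ L₀, order ≤ 2·1.
h=∫₀ˣh₀: take L = L₀·Dx.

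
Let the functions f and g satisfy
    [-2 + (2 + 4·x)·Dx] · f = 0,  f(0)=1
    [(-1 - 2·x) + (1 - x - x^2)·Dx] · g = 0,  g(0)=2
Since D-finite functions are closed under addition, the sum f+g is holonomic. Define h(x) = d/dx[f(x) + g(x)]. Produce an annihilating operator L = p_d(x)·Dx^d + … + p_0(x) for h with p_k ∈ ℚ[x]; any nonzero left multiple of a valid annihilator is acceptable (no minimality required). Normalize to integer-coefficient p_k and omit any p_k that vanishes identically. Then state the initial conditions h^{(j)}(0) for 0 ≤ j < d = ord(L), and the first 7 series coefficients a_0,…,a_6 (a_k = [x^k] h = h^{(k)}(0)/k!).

f: a_k = 1, 1, -1/2, 1/2, -5/8, 7/8, -21/16, …
g: a_k = 2, 2, 4, 6, 10, 16, 26, …
f+g: L₀ = lclm(L_f,L_g), ord ≤ 1+1.
h₀' ⇒ L via d/dx closure of L₀.
L = (-6 - 18·x - 24·x^2 - 12·x^3 - 6·x^4) + (-3 - 24·x - 63·x^2 - 72·x^3 - 45·x^4 - 18·x^5)·Dx + (1 + 4·x + 3·x^2 - 6·x^3 - 13·x^4 - 12·x^5 - 4·x^6)·Dx^2  (order 2).
h: a_k = 3, 7, 39/2, 75/2, 675/8, 1185/8, 4935/16, …
ICs: h(0) = 3, h′(0) = 7.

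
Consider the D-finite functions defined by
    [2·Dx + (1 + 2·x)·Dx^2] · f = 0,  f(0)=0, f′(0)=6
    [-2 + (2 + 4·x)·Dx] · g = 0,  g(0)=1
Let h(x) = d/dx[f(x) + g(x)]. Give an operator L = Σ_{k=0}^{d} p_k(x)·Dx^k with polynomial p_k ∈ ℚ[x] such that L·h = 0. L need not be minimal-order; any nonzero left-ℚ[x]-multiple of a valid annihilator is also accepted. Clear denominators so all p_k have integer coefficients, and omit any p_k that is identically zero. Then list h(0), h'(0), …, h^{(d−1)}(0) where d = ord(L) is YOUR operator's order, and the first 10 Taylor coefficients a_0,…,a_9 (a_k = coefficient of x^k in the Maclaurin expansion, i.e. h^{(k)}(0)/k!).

f: a_k = 0, 6, -6, 8, -12, 96/5, -32, 384/7, -96, 512/3, …
g: a_k = 1, 1, -1/2, 1/2, -5/8, 7/8, -21/16, 33/16, -429/128, 715/128, …
h₀=f+g: left-lcm gives L₀, ord ≤ 3.
Derive L from L₀ (diff closure).
L = 2 + (5 + 10·x)·Dx + (1 + 4·x + 4·x^2)·Dx^2  (order 2).
h: a_k = 7, -13, 51/2, -101/2, 803/8, -1599/8, 6375/16, -12717/16, 203043/128, -405371/128, …
ICs: h(0) = 7, h′(0) = -13.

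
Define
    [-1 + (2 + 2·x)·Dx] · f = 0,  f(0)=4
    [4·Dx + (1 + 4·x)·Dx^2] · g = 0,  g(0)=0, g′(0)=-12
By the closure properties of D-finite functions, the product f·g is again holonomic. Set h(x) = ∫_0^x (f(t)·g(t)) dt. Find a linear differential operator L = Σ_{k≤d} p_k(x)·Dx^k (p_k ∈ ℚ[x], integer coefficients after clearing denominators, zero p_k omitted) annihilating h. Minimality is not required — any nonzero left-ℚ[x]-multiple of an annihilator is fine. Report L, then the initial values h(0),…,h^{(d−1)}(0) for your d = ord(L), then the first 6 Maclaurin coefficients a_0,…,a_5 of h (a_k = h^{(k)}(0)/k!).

L = (-5 + 4·x)·Dx + (12 + 12·x)·Dx^2 + (4 + 24·x + 36·x^2 + 16·x^3)·Dx^3  (order 3).
h: a_k = 0, 0, -24, 24, -101/2, 125, …
ICs: h(0) = 0, h′(0) = 0, h′′(0) = -48.

f: a_k = 4, 2, -1/2, 1/4, -5/32, 7/64, …
g: a_k = 0, -12, 24, -64, 192, -3072/5, …
f·g: L₀ = L_f ⊗_s L_g, ord ≤ 1·2.
Integrate: L := L₀·Dx.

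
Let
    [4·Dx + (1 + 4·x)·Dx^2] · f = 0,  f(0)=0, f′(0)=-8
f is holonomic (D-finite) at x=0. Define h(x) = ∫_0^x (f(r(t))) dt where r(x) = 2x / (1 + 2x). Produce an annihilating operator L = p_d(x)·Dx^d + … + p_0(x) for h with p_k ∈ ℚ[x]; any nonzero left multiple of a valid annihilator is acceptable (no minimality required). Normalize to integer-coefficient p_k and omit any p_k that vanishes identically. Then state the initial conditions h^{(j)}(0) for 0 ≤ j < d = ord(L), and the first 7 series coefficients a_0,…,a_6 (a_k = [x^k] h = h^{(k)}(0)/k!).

L = (12 + 40·x)·Dx^2 + (1 + 12·x + 20·x^2)·Dx^3  (order 3).
h: a_k = 0, 0, -8, 32, -496/3, 4992/5, -99968/15, …
ICs: h(0) = 0, h′(0) = 0, h′′(0) = -16.

f: a_k = 0, -8, 16, -128/3, 128, -2048/5, 4096/3, …
Substitute x→r, Dx→(1/r')Dx; clear ⇒ L₀.
h=∫h₀ ⇒ L = L₀·Dx.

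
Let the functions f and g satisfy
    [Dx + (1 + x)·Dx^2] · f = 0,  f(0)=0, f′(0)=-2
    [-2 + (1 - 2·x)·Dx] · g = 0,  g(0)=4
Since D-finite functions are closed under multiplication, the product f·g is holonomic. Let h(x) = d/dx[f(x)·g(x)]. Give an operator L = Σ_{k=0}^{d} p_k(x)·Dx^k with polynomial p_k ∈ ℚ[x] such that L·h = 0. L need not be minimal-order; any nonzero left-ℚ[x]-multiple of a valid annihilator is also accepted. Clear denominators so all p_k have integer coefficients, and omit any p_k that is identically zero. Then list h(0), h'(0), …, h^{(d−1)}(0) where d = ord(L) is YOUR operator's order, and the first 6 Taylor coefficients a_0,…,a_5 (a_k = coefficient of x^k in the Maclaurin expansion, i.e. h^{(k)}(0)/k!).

L = 8 + (4 + 10·x)·Dx + (-1 + x + 2·x^2)·Dx^2  (order 2).
h: a_k = -8, -24, -80, -616/3, -1564/3, -6216/5, …
ICs: h(0) = -8, h′(0) = -24.

f: a_k = 0, -2, 1, -2/3, 1/2, -2/5, …
g: a_k = 4, 8, 16, 32, 64, 128, …
L₀ := L_f ⊗_s L_g (sym. prod.), ord ≤ 2.
h₀' ⇒ L via d/dx closure of L₀.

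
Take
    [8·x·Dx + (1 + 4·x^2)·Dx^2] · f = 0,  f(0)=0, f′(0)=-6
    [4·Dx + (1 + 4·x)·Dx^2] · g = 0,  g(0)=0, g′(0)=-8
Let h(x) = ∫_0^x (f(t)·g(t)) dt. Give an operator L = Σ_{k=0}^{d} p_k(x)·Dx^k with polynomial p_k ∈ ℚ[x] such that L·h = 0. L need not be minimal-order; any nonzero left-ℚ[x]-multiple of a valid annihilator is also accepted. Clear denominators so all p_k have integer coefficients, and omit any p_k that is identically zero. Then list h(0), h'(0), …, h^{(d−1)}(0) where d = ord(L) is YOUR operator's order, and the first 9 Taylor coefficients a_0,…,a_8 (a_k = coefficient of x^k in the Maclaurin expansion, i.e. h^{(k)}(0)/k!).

f: a_k = 0, -6, 0, 8, 0, -96/5, 0, 384/7, 0, …
g: a_k = 0, -8, 16, -128/3, 128, -2048/5, 4096/3, -32768/7, 16384, …
f·g: L₀ = L_f ⊗_s L_g, ord ≤ 2·2.
h=∫h₀ ⇒ L = L₀·Dx.
L = (96 + 640·x + 1408·x^2 + 7680·x^3 + 15360·x^4 + 26624·x^5 + 8192·x^7)·Dx^2 + (24 + 320·x + 2656·x^2 + 9728·x^3 + 28160·x^4 + 47616·x^5 + 71680·x^6 + 6144·x^7 + 28672·x^8)·Dx^3 + (12 + 104·x + 672·x^2 + 2976·x^3 + 8256·x^4 + 18048·x^5 + 24576·x^6 + 35328·x^7 + 6144·x^8 + 16384·x^9)·Dx^4 + (1 + 12·x + 68·x^2 + 256·x^3 + 696·x^4 + 1536·x^5 + 2688·x^6 + 3072·x^7 + 4224·x^8 + 1024·x^9 + 2048·x^10)·Dx^5  (order 5).
h: a_k = 0, 0, 0, 16, -24, 192/5, -320/3, 4864/15, -4672/5, …
ICs: h(0) = 0, h′(0) = 0, h′′(0) = 0, h′′′(0) = 96, h′′′′(0) = -576.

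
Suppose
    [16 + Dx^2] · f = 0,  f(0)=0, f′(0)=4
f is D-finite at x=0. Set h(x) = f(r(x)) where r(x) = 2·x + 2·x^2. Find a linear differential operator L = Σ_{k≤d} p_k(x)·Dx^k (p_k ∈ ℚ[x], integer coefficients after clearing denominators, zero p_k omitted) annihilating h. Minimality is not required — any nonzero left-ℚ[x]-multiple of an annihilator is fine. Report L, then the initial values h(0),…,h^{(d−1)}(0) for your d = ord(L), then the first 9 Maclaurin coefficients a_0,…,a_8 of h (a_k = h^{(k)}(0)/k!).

f: a_k = 0, 4, 0, -32/3, 0, 128/15, 0, -1024/315, 0, …
h₀=f(r): pull back L_f along r ⇒ L₀.
L = (64 + 384·x + 768·x^2 + 512·x^3) - 2·Dx + (1 + 2·x)·Dx^2  (order 2).
h: a_k = 0, 8, 8, -256/3, -256, 256/15, 1280, 729088/315, -8192/45, …
ICs: h(0) = 0, h′(0) = 8.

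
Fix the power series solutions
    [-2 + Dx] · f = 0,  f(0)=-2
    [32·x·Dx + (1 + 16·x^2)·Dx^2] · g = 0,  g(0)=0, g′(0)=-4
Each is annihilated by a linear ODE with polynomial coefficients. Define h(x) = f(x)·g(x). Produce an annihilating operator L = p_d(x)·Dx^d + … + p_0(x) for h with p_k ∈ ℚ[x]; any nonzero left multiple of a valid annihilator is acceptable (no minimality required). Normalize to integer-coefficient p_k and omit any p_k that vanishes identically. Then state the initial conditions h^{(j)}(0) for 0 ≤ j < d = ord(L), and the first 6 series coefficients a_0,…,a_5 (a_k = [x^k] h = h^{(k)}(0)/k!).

L = (4 - 64·x + 64·x^2) + (-4 + 32·x - 64·x^2)·Dx + (1 + 16·x^2)·Dx^2  (order 2).
h: a_k = 0, 8, 16, -80/3, -224/3, 1648/5, …
ICs: h(0) = 0, h′(0) = 8.

f: a_k = -2, -4, -4, -8/3, -4/3, -8/15, …
g: a_k = 0, -4, 0, 64/3, 0, -1024/5, …
f·g: L₀ = L_f ⊗_s L_g, ord ≤ 1·2.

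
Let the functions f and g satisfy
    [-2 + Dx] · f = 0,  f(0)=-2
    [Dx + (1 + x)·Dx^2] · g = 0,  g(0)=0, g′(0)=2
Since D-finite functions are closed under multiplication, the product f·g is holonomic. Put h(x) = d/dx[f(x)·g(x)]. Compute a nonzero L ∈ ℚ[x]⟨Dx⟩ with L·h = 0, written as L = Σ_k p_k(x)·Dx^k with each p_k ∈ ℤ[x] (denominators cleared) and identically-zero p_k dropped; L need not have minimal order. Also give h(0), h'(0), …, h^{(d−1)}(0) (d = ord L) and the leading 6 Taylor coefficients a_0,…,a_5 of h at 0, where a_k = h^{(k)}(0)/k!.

f: a_k = -2, -4, -4, -8/3, -4/3, -8/15, …
g: a_k = 0, 2, -1, 2/3, -1/2, 2/5, …
Sym-product of L_f,L_g gives L₀ (≤ ord 2).
h=h₀': d/dx-closure on L₀ ⇒ L.
L = (4 + 8·x + 8·x^2) + (-4 - 10·x - 8·x^2)·Dx + (1 + 3·x + 2·x^2)·Dx^2  (order 2).
h: a_k = -4, -12, -16, -12, -22/3, -8/3, …
ICs: h(0) = -4, h′(0) = -12.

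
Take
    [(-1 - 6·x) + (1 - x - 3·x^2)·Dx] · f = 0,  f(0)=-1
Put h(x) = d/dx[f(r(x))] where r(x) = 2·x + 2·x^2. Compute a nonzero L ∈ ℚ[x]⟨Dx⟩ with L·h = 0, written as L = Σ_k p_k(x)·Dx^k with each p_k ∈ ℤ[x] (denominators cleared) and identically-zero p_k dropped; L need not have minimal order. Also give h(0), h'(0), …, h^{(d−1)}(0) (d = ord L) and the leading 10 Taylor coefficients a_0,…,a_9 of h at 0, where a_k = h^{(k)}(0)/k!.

L = (18 + 156·x + 804·x^2 + 2736·x^3 + 4968·x^4 + 4320·x^5 + 1440·x^6) + (-1 - 12·x + 6·x^2 + 268·x^3 + 900·x^4 + 1368·x^5 + 1008·x^6 + 288·x^7)·Dx  (order 1).
h: a_k = -2, -36, -264, -1952, -13320, -86928, -553280, -3445632, -21128832, -127959680, …
ICs: h(0) = -2.

f: a_k = -1, -1, -4, -7, -19, -40, -97, -217, -508, -1159, …
f∘r: x↦r, Dx↦Dx/r' in L_f ⇒ L₀.
Derive L from L₀ (diff closure).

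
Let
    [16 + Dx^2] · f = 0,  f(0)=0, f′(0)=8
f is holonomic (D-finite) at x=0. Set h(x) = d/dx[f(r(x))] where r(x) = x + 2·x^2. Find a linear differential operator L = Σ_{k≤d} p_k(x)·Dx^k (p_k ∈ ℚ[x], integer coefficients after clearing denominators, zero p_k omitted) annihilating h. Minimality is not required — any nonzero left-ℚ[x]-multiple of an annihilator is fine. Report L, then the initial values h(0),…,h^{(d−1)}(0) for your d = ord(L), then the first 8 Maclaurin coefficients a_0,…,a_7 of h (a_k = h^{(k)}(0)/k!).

f: a_k = 0, 8, 0, -64/3, 0, 256/15, 0, -2048/315, …
L₀ from L_f via x↦r, Dx↦r'^{-1}Dx.
h₀' ⇒ L via d/dx closure of L₀.
L = (64 + 256·x + 1536·x^2 + 4096·x^3 + 4096·x^4) + (-12 - 48·x)·Dx + (1 + 8·x + 16·x^2)·Dx^2  (order 2).
h: a_k = 8, 32, -64, -512, -3584/3, 0, 212992/45, 458752/45, …
ICs: h(0) = 8, h′(0) = 32.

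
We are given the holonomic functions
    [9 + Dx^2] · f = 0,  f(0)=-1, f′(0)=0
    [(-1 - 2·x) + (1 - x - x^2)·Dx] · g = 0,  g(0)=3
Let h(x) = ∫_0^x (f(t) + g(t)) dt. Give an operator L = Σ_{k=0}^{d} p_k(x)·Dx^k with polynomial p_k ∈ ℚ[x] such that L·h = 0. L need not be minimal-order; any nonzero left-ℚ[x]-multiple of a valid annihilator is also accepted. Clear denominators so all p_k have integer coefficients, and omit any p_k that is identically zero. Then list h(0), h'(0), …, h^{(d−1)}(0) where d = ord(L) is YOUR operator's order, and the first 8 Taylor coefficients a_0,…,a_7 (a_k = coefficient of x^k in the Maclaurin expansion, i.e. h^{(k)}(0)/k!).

f: a_k = -1, 0, 9/2, 0, -27/8, 0, 81/80, 0, …
g: a_k = 3, 3, 6, 9, 15, 24, 39, 63, …
Weyl lclm of L_f,L_g ⇒ L₀ (ord ≤ 3).
∫: right-multiply L₀ by Dx.
L = (-243 - 432·x + 81·x^2 - 216·x^3 - 405·x^4 - 162·x^5)·Dx + (117 - 225·x - 36·x^2 + 297·x^3 - 54·x^4 - 243·x^5 - 81·x^6)·Dx^2 + (-27 - 48·x + 9·x^2 - 24·x^3 - 45·x^4 - 18·x^5)·Dx^3 + (13 - 25·x - 4·x^2 + 33·x^3 - 6·x^4 - 27·x^5 - 9·x^6)·Dx^4  (order 4).
h: a_k = 0, 2, 3/2, 7/2, 9/4, 93/40, 4, 3201/560, …
ICs: h(0) = 0, h′(0) = 2, h′′(0) = 3, h′′′(0) = 21.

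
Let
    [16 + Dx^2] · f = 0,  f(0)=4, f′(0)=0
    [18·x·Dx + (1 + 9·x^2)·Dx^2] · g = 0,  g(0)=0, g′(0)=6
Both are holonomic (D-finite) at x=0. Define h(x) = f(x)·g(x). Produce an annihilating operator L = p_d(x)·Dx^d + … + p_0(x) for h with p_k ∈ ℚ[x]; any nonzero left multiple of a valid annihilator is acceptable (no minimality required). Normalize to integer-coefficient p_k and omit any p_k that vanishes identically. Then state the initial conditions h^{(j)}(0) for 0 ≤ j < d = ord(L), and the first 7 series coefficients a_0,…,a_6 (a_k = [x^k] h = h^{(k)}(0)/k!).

L = (20800 + 494784·x^2 + 2923776·x^4 + 11943936·x^6 + 26873856·x^8) + (19584·x + 342144·x^3 + 2239488·x^5 + 6718464·x^7)·Dx + (1700 + 42732·x^2 + 318816·x^4 + 1492992·x^6 + 3359232·x^8)·Dx^2 + (1224·x + 21384·x^3 + 139968·x^5 + 419904·x^7)·Dx^3 + (25 + 738·x^2 + 8505·x^4 + 46656·x^6 + 104976·x^8)·Dx^4  (order 4).
h: a_k = 0, 24, 0, -264, 0, 6104/5, 0, …
ICs: h(0) = 0, h′(0) = 24, h′′(0) = 0, h′′′(0) = -1584.

f: a_k = 4, 0, -32, 0, 128/3, 0, -1024/45, …
g: a_k = 0, 6, 0, -18, 0, 486/5, 0, …
Sym-product of L_f,L_g gives L₀ (≤ ord 4).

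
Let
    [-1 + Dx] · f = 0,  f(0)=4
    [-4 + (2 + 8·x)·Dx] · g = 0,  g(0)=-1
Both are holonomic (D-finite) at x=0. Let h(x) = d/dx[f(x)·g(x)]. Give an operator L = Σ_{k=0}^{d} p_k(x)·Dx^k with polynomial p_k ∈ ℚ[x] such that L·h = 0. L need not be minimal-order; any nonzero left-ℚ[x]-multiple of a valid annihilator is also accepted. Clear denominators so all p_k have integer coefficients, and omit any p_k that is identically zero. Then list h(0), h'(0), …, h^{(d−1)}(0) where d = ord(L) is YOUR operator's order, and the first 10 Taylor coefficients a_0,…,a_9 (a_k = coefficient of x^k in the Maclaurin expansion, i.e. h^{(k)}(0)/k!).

f: a_k = 4, 4, 2, 2/3, 1/6, 1/30, 1/180, 1/1260, 1/10080, 1/90720, …
g: a_k = -1, -2, 2, -4, 10, -28, 84, -264, 858, -2860, …
Sym-product of L_f,L_g gives L₀ (≤ ord 1).
Derive L from L₀ (diff closure).
L = (1 + 24·x + 16·x^2) + (-3 - 16·x - 16·x^2)·Dx  (order 1).
h: a_k = -12, -4, -38, 106, -2371/6, 43487/30, -323377/60, 25470911/1260, -769700611/10080, 8772357653/30240, …
ICs: h(0) = -12.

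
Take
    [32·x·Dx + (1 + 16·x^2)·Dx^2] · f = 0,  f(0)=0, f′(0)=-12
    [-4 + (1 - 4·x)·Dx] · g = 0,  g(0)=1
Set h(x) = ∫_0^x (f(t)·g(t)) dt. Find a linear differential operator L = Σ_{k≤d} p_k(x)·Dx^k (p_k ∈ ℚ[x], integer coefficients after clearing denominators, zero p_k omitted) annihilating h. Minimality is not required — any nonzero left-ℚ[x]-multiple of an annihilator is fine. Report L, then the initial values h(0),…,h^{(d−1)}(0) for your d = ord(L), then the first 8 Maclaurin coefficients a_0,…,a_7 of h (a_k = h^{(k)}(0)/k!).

f: a_k = 0, -12, 0, 64, 0, -3072/5, 0, 49152/7, …
g: a_k = 1, 4, 16, 64, 256, 1024, 4096, 16384, …
f·g: L₀ = L_f ⊗_s L_g, ord ≤ 2·1.
Integrate: L := L₀·Dx.
L = 128·x·Dx + (8 - 32·x + 256·x^2)·Dx^2 + (-1 + 4·x - 16·x^2 + 64·x^3)·Dx^3  (order 3).
h: a_k = 0, 0, -6, -16, -32, -512/5, -6656/15, -53248/35, …
ICs: h(0) = 0, h′(0) = 0, h′′(0) = -12.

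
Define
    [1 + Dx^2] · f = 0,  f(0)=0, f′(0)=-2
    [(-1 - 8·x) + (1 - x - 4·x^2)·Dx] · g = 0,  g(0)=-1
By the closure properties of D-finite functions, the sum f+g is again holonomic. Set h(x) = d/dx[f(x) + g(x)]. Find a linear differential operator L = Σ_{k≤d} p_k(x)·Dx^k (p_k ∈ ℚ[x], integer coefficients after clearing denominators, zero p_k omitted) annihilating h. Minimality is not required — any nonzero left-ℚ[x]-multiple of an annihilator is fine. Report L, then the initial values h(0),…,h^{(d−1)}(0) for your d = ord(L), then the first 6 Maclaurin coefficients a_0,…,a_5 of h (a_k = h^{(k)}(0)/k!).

L = (706 + 4324·x + 19178·x^2 + 15080·x^3 + 30400·x^4 + 1152·x^5 + 1536·x^6) + (-55 - 431·x + 153·x^2 + 1009·x^3 + 3620·x^4 + 5904·x^5 + 448·x^6 + 512·x^7)·Dx + (706 + 4324·x + 19178·x^2 + 15080·x^3 + 30400·x^4 + 1152·x^5 + 1536·x^6)·Dx^2 + (-55 - 431·x + 153·x^2 + 1009·x^3 + 3620·x^4 + 5904·x^5 + 448·x^6 + 512·x^7)·Dx^3  (order 3).
h: a_k = -3, -10, -26, -116, -3901/12, -1086, …
ICs: h(0) = -3, h′(0) = -10, h′′(0) = -52.

f: a_k = 0, -2, 0, 1/3, 0, -1/60, …
g: a_k = -1, -1, -5, -9, -29, -65, …
h₀=f+g: left-lcm gives L₀, ord ≤ 3.
Derive L from L₀ (diff closure).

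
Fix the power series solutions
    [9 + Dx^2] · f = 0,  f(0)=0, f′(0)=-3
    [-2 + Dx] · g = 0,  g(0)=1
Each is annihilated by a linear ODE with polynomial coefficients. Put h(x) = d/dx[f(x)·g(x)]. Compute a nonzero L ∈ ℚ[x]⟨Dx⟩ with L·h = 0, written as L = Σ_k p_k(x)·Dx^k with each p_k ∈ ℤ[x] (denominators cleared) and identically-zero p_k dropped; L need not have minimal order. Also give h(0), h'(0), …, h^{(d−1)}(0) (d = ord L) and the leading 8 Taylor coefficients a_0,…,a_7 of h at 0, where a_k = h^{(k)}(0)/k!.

f: a_k = 0, -3, 0, 9/2, 0, -81/40, 0, 243/560, …
g: a_k = 1, 2, 2, 4/3, 2/3, 4/15, 4/45, 8/315, …
Product ⇒ symmetric product L₀, ord ≤ 2.
h=h₀': d/dx-closure on L₀ ⇒ L.
L = 13 - 4·Dx + Dx^2  (order 2).
h: a_k = -3, -12, -9/2, 20, 199/8, 69/10, -1483/240, -17/3, …
ICs: h(0) = -3, h′(0) = -12.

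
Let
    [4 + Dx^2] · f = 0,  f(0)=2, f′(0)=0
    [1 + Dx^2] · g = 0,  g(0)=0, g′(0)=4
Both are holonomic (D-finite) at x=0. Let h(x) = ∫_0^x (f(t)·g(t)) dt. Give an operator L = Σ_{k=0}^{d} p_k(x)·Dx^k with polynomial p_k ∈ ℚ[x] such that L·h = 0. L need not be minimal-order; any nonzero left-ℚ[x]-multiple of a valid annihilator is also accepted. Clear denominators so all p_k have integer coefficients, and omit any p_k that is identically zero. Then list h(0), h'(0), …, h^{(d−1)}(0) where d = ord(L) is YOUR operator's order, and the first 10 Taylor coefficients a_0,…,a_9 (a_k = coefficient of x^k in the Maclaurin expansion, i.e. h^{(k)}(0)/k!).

L = 9·Dx + 10·Dx^3 + Dx^5  (order 5).
h: a_k = 0, 0, 4, 0, -13/3, 0, 121/90, 0, -1093/5040, 0, …
ICs: h(0) = 0, h′(0) = 0, h′′(0) = 8, h′′′(0) = 0, h′′′′(0) = -104.

f: a_k = 2, 0, -4, 0, 4/3, 0, -8/45, 0, 4/315, 0, …
g: a_k = 0, 4, 0, -2/3, 0, 1/30, 0, -1/1260, 0, 1/90720, …
Sym-product of L_f,L_g gives L₀ (≤ ord 4).
h=∫h₀ ⇒ L = L₀·Dx.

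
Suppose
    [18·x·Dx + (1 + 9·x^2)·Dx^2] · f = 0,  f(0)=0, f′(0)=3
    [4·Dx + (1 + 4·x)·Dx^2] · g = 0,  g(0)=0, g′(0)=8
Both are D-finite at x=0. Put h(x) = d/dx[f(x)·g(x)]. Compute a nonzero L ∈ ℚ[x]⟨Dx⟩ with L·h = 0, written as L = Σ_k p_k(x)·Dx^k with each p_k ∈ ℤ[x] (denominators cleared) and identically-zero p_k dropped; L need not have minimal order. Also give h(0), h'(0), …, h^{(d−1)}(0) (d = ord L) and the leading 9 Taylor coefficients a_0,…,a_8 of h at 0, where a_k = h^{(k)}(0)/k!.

f: a_k = 0, 3, 0, -9, 0, 243/5, 0, -2187/7, 0, …
g: a_k = 0, 8, -16, 128/3, -128, 2048/5, -4096/3, 32768/7, -16384, …
Sym-product of L_f,L_g gives L₀ (≤ ord 4).
h=h₀': d/dx-closure on L₀ ⇒ L.
L = (2448 + 17280·x + 76464·x^2 + 518400·x^3 + 1399680·x^4 + 2426112·x^5 + 1679616·x^7) + (452 + 10800·x + 98028·x^2 + 491184·x^3 + 1840320·x^4 + 4339008·x^5 + 6531840·x^6 + 1259712·x^7 + 5878656·x^8)·Dx + (136 + 1912·x + 18576·x^2 + 103608·x^3 + 389448·x^4 + 1100304·x^5 + 2239488·x^6 + 3277584·x^7 + 1259712·x^8 + 3359232·x^9)·Dx^2 + (13 + 176·x + 1234·x^2 + 6048·x^3 + 22833·x^4 + 68688·x^5 + 154224·x^6 + 279936·x^7 + 399492·x^8 + 209952·x^9 + 419904·x^10)·Dx^3  (order 3).
h: a_k = 0, 48, -144, 224, -1200, 37008/5, -130256/5, 397248/5, -11997072/35, …
ICs: h(0) = 0, h′(0) = 48, h′′(0) = -288.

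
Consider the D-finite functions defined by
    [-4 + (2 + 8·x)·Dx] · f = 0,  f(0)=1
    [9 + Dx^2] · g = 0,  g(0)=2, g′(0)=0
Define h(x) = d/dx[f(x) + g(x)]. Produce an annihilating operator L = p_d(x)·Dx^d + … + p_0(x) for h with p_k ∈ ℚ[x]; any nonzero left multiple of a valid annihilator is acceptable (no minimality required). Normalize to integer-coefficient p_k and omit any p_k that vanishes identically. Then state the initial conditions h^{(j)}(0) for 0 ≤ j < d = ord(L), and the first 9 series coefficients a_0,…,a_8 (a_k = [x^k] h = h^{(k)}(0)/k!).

f: a_k = 1, 2, -2, 4, -10, 28, -84, 264, -858, …
g: a_k = 2, 0, -9, 0, 27/4, 0, -81/40, 0, 729/2240, …
Weyl lclm of L_f,L_g ⇒ L₀ (ord ≤ 3).
Differentiate: ansatz ord ≤ ord L₀ ⇒ L.
L = (-414 - 432·x - 864·x^2) + (-63 - 468·x - 1296·x^2 - 1728·x^3)·Dx + (-46 - 48·x - 96·x^2)·Dx^2 + (-7 - 52·x - 144·x^2 - 192·x^3)·Dx^3  (order 3).
h: a_k = 2, -22, 12, -13, 140, -10323/20, 1848, -1921191/280, 25740, …
ICs: h(0) = 2, h′(0) = -22, h′′(0) = 24.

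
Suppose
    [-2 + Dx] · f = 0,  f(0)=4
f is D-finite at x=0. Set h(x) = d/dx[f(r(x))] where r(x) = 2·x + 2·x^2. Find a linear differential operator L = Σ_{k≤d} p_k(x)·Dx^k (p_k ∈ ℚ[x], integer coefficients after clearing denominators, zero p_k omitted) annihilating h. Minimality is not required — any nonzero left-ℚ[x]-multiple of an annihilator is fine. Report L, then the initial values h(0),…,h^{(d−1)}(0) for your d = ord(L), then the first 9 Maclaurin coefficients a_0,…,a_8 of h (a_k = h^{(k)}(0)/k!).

L = (6 + 16·x + 16·x^2) + (-1 - 2·x)·Dx  (order 1).
h: a_k = 16, 96, 320, 2432/3, 1664, 44288/15, 208384/45, 46080/7, 2703872/315, …
ICs: h(0) = 16.

f: a_k = 4, 8, 8, 16/3, 8/3, 16/15, 16/45, 32/315, 8/315, …
L₀ from L_f via x↦r, Dx↦r'^{-1}Dx.
h=h₀': d/dx-closure on L₀ ⇒ L.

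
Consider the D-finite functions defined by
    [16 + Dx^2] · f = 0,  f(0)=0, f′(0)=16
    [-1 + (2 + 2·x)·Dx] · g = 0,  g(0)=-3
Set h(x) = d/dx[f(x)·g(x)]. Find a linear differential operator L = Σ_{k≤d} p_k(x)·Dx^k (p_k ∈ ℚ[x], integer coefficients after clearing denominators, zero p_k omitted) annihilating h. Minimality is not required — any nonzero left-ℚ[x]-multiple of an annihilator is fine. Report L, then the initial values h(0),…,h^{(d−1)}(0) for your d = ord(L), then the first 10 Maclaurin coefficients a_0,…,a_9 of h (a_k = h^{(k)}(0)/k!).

f: a_k = 0, 16, 0, -128/3, 0, 512/15, 0, -4096/315, 0, 8192/2835, …
g: a_k = -3, -3/2, 3/8, -3/16, 15/128, -21/256, 63/1024, -99/2048, 1287/32768, -2145/65536, …
L₀ := L_f ⊗_s L_g (sym. prod.), ord ≤ 2.
h₀' ⇒ L via d/dx closure of L₀.
L = (4733 + 17664·x + 25216·x^2 + 16384·x^3 + 4096·x^4) + (-244 - 756·x - 768·x^2 - 256·x^3)·Dx + (268 + 1048·x + 1548·x^2 + 1024·x^3 + 256·x^4)·Dx^2  (order 2).
h: a_k = -48, -48, 402, 244, -4661/8, -10683/40, 64235/192, 212773/1680, -4467413/43008, -1745959/55296, …
ICs: h(0) = -48, h′(0) = -48.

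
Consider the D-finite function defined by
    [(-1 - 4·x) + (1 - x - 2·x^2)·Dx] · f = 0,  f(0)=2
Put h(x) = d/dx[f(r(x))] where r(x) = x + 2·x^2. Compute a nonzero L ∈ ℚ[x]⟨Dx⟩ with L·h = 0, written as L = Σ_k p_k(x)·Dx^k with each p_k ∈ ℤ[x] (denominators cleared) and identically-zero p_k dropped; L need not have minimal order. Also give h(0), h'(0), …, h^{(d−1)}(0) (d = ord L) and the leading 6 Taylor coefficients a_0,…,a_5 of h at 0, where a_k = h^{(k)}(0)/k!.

L = (10 + 72·x + 240·x^2 + 544·x^3 + 1344·x^4 + 1920·x^5 + 1280·x^6) + (-1 - 7·x - 12·x^2 + 32·x^3 + 200·x^4 + 384·x^5 + 448·x^6 + 256·x^7)·Dx  (order 1).
h: a_k = 2, 20, 102, 424, 1690, 6684, …
ICs: h(0) = 2.

f: a_k = 2, 2, 6, 10, 22, 42, …
Substitute x→r, Dx→(1/r')Dx; clear ⇒ L₀.
Derive L from L₀ (diff closure).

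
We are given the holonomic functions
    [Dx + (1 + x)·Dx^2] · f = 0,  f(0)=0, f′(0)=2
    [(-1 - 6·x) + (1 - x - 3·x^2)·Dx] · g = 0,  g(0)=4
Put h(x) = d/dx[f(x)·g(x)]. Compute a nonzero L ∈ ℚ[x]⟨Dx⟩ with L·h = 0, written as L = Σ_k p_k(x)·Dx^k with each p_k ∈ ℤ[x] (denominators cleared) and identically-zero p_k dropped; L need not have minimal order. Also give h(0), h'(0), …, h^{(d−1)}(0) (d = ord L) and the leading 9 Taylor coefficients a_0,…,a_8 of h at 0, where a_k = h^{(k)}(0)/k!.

L = (142 + 378·x + 324·x^2) + (19 + 173·x + 396·x^2 + 252·x^3)·Dx + (-7 - 12·x + 28·x^2 + 69·x^3 + 36·x^4)·Dx^2  (order 2).
h: a_k = 8, 8, 92, 488/3, 2014/3, 7648/5, 69182/15, 1195048/105, 1071061/35, …
ICs: h(0) = 8, h′(0) = 8.

f: a_k = 0, 2, -1, 2/3, -1/2, 2/5, -1/3, 2/7, -1/4, …
g: a_k = 4, 4, 16, 28, 76, 160, 388, 868, 2032, …
Product ⇒ symmetric product L₀, ord ≤ 2.
h₀' ⇒ L via d/dx closure of L₀.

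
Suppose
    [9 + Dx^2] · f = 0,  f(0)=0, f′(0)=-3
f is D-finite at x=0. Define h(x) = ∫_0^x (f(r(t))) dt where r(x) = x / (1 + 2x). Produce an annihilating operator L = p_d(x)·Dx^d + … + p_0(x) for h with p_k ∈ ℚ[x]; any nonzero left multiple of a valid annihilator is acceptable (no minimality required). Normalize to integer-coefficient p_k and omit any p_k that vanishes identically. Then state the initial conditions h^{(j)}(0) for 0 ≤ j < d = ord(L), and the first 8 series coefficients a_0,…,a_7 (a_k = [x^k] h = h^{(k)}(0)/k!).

f: a_k = 0, -3, 0, 9/2, 0, -81/40, 0, 243/560, …
h₀=f(r): pull back L_f along r ⇒ L₀.
∫: right-multiply L₀ by Dx.
L = 9·Dx + (4 + 24·x + 48·x^2 + 32·x^3)·Dx^2 + (1 + 8·x + 24·x^2 + 32·x^3 + 16·x^4)·Dx^3  (order 3).
h: a_k = 0, 0, -3/2, 2, -15/8, -3/5, 773/80, -975/28, …
ICs: h(0) = 0, h′(0) = 0, h′′(0) = -3.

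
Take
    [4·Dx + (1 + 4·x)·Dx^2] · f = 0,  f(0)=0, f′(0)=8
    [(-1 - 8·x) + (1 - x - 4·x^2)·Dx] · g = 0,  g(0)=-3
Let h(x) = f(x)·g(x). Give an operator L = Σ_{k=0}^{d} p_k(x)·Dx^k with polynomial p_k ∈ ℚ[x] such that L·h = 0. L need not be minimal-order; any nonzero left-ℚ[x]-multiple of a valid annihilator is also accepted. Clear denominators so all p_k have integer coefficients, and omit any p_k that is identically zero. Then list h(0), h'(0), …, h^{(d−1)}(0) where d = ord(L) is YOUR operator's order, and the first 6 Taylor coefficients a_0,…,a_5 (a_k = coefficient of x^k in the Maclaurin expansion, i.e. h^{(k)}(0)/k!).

L = (12 + 64·x) + (-2 + 28·x + 80·x^2)·Dx + (-1 - 3·x + 8·x^2 + 16·x^3)·Dx^2  (order 2).
h: a_k = 0, -24, 24, -200, 280, -8744/5, …
ICs: h(0) = 0, h′(0) = -24.

f: a_k = 0, 8, -16, 128/3, -128, 2048/5, …
g: a_k = -3, -3, -15, -27, -87, -195, …
f·g: L₀ = L_f ⊗_s L_g, ord ≤ 2·1.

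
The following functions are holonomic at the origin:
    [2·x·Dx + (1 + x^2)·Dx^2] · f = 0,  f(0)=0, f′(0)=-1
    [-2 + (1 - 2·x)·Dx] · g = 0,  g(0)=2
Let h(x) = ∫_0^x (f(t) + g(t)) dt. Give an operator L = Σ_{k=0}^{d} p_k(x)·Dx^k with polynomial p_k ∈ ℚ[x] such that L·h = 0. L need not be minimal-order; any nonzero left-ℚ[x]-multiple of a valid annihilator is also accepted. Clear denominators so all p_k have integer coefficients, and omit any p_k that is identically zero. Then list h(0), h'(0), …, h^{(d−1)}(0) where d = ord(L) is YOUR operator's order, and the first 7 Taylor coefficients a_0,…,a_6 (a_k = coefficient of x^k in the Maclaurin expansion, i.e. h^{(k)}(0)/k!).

L = (4 - 32·x - 12·x^2)·Dx^2 + (-13 + 4·x - 25·x^2 - 12·x^3)·Dx^3 + (2 - 3·x - 3·x^3 - 2·x^4)·Dx^4  (order 4).
h: a_k = 0, 2, 3/2, 8/3, 49/12, 32/5, 319/30, …
ICs: h(0) = 0, h′(0) = 2, h′′(0) = 3, h′′′(0) = 16.

f: a_k = 0, -1, 0, 1/3, 0, -1/5, 0, …
g: a_k = 2, 4, 8, 16, 32, 64, 128, …
f+g: L₀ = lclm(L_f,L_g), ord ≤ 2+1.
h=∫₀ˣh₀: take L = L₀·Dx.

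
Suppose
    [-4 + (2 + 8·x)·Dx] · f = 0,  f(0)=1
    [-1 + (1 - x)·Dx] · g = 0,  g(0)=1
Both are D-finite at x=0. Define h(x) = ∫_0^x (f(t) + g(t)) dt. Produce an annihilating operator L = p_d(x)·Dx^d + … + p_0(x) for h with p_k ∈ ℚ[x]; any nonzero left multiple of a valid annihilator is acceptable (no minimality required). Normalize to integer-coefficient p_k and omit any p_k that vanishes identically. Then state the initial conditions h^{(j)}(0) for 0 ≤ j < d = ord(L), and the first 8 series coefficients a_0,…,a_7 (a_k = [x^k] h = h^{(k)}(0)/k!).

f: a_k = 1, 2, -2, 4, -10, 28, -84, 264, …
g: a_k = 1, 1, 1, 1, 1, 1, 1, 1, …
Weyl lclm of L_f,L_g ⇒ L₀ (ord ≤ 2).
Integrate: L := L₀·Dx.
L = (8 + 12·x)·Dx + (-6 - 8·x - 36·x^2)·Dx^2 + (-1 + 3·x + 22·x^2 - 24·x^3)·Dx^3  (order 3).
h: a_k = 0, 2, 3/2, -1/3, 5/4, -9/5, 29/6, -83/7, …
ICs: h(0) = 0, h′(0) = 2, h′′(0) = 3.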